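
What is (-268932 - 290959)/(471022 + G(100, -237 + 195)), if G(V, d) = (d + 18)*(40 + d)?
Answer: -559891/471070 ≈ -1.1886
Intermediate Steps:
G(V, d) = (18 + d)*(40 + d)
(-268932 - 290959)/(471022 + G(100, -237 + 195)) = (-268932 - 290959)/(471022 + (720 + (-237 + 195)**2 + 58*(-237 + 195))) = -559891/(471022 + (720 + (-42)**2 + 58*(-42))) = -559891/(471022 + (720 + 1764 - 2436)) = -559891/(471022 + 48) = -559891/471070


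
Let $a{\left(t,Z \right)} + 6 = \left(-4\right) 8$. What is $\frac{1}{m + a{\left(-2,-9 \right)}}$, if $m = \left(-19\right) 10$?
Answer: $- \frac{1}{228} \approx -0.004386$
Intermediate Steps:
$a{\left(t,Z \right)} = -38$ ($a{\left(t,Z \right)} = -6 - 32 = -38$)
$m = -190$
$\frac{1}{m + a{\left(-2,-9 \right)}} = \frac{1}{-190 - 38} = \frac{1}{-228} = - \frac{1}{228}$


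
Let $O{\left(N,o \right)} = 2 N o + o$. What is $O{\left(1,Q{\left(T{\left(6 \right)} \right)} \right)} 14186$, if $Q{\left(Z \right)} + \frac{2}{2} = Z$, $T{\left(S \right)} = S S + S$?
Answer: $1744878$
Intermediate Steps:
$T{\left(S \right)} = S + S^{2}$ ($T{\left(S \right)} = S^{2} + S = S + S^{2}$)
$Q{\left(Z \right)} = -1 + Z$
$O{\left(N,o \right)} = o + 2 N o$ ($O{\left(N,o \right)} = 2 N o + o = o + 2 N o$)
$O{\left(1,Q{\left(T{\left(6 \right)} \right)} \right)} 14186 = \left(-1 + 6 \left(1 + 6\right)\right) \left(1 + 2 \cdot 1\right) 14186 = \left(-1 + 6 \cdot 7\right) \left(1 + 2\right) 14186 = \left(-1 + 42\right) 3 \cdot 14186 = 41 \cdot 3 \cdot 14186 = 123 \cdot 14186 = 1744878$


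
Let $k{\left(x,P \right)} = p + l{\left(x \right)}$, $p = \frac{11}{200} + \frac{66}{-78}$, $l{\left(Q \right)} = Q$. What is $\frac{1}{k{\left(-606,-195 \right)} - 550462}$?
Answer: $- \frac{2600}{1432778857} \approx -1.8147 \cdot 10^{-6}$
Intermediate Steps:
$p = - \frac{2057}{2600}$ ($p = 11 \cdot \frac{1}{200} + 66 \left(- \frac{1}{78}\right) = \frac{11}{200} - \frac{11}{13} = - \frac{2057}{2600} \approx -0.79115$)
$k{\left(x,P \right)} = - \frac{2057}{2600} + x$
$\frac{1}{k{\left(-606,-195 \right)} - 550462} = \frac{1}{\left(- \frac{2057}{2600} - 606\right) - 550462} = \frac{1}{- \frac{1577657}{2600} - 550462} = \frac{1}{- \frac{1432778857}{2600}} = - \frac{2600}{1432778857}$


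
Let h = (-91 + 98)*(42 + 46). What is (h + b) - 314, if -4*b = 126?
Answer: 541/2 ≈ 270.50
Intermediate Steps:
b = -63/2 (b = -1/4*126 = -63/2 ≈ -31.500)
h = 616 (h = 7*88 = 616)
(h + b) - 314 = (616 - 63/2) - 314 = 1169/2 - 314 = 541/2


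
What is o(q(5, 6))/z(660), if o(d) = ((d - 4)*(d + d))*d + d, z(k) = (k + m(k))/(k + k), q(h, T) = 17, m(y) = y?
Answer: 7531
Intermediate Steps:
z(k) = 1 (z(k) = (k + k)/(k + k) = (2*k)/((2*k)) = (2*k)*(1/(2*k)) = 1)
o(d) = d + 2*d**2*(-4 + d) (o(d) = ((-4 + d)*(2*d))*d + d = (2*d*(-4 + d))*d + d = 2*d**2*(-4 + d) + d = d + 2*d**2*(-4 + d))
o(q(5, 6))/z(660) = (17*(1 - 8*17 + 2*17**2))/1 = (17*(1 - 136 + 2*289))*1 = (17*(1 - 136 + 578))*1 = (17*443)*1 = 7531*1 = 7531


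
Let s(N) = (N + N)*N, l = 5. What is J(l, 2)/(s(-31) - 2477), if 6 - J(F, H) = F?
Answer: -1/555 ≈ -0.0018018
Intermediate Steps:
J(F, H) = 6 - F
s(N) = 2*N² (s(N) = (2*N)*N = 2*N²)
J(l, 2)/(s(-31) - 2477) = (6 - 1*5)/(2*(-31)² - 2477) = (6 - 5)/(2*961 - 2477) = 1/(1922 - 2477) = 1/(-555) = -1/555*1 = -1/555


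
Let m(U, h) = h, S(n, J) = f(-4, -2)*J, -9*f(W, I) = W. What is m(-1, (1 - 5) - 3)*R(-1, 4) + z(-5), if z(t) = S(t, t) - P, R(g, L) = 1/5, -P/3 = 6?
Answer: 647/45 ≈ 14.378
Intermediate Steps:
P = -18 (P = -3*6 = -18)
f(W, I) = -W/9
S(n, J) = 4*J/9 (S(n, J) = (-1/9*(-4))*J = 4*J/9)
R(g, L) = 1/5 (R(g, L) = 1*(1/5) = 1/5)
z(t) = 18 + 4*t/9 (z(t) = 4*t/9 - 1*(-18) = 4*t/9 + 18 = 18 + 4*t/9)
m(-1, (1 - 5) - 3)*R(-1, 4) + z(-5) = ((1 - 5) - 3)*(1/5) + (18 + (4/9)*(-5)) = (-4 - 3)*(1/5) + (18 - 20/9) = -7*1/5 + 142/9 = -7/5 + 142/9 = 647/45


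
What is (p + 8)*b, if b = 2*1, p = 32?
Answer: 80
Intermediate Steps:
b = 2
(p + 8)*b = (32 + 8)*2 = 40*2 = 80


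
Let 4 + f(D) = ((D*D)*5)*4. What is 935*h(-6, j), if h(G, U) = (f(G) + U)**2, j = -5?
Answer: 472662135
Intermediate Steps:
f(D) = -4 + 20*D**2 (f(D) = -4 + ((D*D)*5)*4 = -4 + (D**2*5)*4 = -4 + (5*D**2)*4 = -4 + 20*D**2)
h(G, U) = (-4 + U + 20*G**2)**2 (h(G, U) = ((-4 + 20*G**2) + U)**2 = (-4 + U + 20*G**2)**2)
935*h(-6, j) = 935*(-4 - 5 + 20*(-6)**2)**2 = 935*(-4 - 5 + 20*36)**2 = 935*(-4 - 5 + 720)**2 = 935*711**2 = 935*505521 = 472662135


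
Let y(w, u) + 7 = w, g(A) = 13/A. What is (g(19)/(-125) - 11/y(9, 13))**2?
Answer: 683874801/22562500 ≈ 30.310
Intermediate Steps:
y(w, u) = -7 + w
(g(19)/(-125) - 11/y(9, 13))**2 = ((13/19)/(-125) - 11/(-7 + 9))**2 = ((13*(1/19))*(-1/125) - 11/2)**2 = ((13/19)*(-1/125) - 11*1/2)**2 = (-13/2375 - 11/2)**2 = (-26151/4750)**2 = 683874801/22562500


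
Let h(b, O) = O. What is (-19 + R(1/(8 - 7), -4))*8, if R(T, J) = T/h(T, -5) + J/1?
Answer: -928/5 ≈ -185.60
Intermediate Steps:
R(T, J) = J - T/5 (R(T, J) = T/(-5) + J/1 = T*(-⅕) + J*1 = -T/5 + J = J - T/5)
(-19 + R(1/(8 - 7), -4))*8 = (-19 + (-4 - 1/(5*(8 - 7))))*8 = (-19 + (-4 - ⅕/1))*8 = (-19 + (-4 - ⅕*1))*8 = (-19 + (-4 - ⅕))*8 = (-19 - 21/5)*8 = -116/5*8 = -928/5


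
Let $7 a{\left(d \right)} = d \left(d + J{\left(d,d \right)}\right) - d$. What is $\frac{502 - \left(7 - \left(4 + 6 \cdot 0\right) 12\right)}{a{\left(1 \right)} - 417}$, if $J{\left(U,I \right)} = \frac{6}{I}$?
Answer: $- \frac{1267}{971} \approx -1.3048$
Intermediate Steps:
$a{\left(d \right)} = - \frac{d}{7} + \frac{d \left(d + \frac{6}{d}\right)}{7}$ ($a{\left(d \right)} = \frac{d \left(d + \frac{6}{d}\right) - d}{7} = \frac{- d + d \left(d + \frac{6}{d}\right)}{7} = - \frac{d}{7} + \frac{d \left(d + \frac{6}{d}\right)}{7}$)
$\frac{502 - \left(7 - \left(4 + 6 \cdot 0\right) 12\right)}{a{\left(1 \right)} - 417} = \frac{502 - \left(7 - \left(4 + 6 \cdot 0\right) 12\right)}{\left(\frac{6}{7} + \frac{1}{7} \cdot 1 \left(-1 + 1\right)\right) - 417} = \frac{502 - \left(7 - \left(4 + 0\right) 12\right)}{\left(\frac{6}{7} + \frac{1}{7} \cdot 1 \cdot 0\right) - 417} = \frac{502 + \left(-7 + 4 \cdot 12\right)}{\left(\frac{6}{7} + 0\right) - 417} = \frac{502 + \left(-7 + 48\right)}{\frac{6}{7} - 417} = \frac{502 + 41}{- \frac{2913}{7}} = 543 \left(- \frac{7}{2913}\right) = - \frac{1267}{971}$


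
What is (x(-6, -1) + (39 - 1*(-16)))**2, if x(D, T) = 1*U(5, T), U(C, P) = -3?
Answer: 2704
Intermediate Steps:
x(D, T) = -3 (x(D, T) = 1*(-3) = -3)
(x(-6, -1) + (39 - 1*(-16)))**2 = (-3 + (39 - 1*(-16)))**2 = (-3 + (39 + 16))**2 = (-3 + 55)**2 = 52**2 = 2704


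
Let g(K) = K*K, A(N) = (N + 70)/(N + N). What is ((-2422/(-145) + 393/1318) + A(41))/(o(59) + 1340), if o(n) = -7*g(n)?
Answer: -71911513/90214144385 ≈ -0.00079712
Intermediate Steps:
A(N) = (70 + N)/(2*N) (A(N) = (70 + N)/((2*N)) = (70 + N)*(1/(2*N)) = (70 + N)/(2*N))
g(K) = K**2
o(n) = -7*n**2
((-2422/(-145) + 393/1318) + A(41))/(o(59) + 1340) = ((-2422/(-145) + 393/1318) + (1/2)*(70 + 41)/41)/(-7*59**2 + 1340) = ((-2422*(-1/145) + 393*(1/1318)) + (1/2)*(1/41)*111)/(-7*3481 + 1340) = ((2422/145 + 393/1318) + 111/82)/(-24367 + 1340) = (3249181/191110 + 111/82)/(-23027) = (71911513/3917755)*(-1/23027) = -71911513/90214144385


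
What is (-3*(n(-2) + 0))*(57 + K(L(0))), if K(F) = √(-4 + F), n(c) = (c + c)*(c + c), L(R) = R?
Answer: -2736 - 96*I ≈ -2736.0 - 96.0*I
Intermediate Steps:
n(c) = 4*c² (n(c) = (2*c)*(2*c) = 4*c²)
(-3*(n(-2) + 0))*(57 + K(L(0))) = (-3*(4*(-2)² + 0))*(57 + √(-4 + 0)) = (-3*(4*4 + 0))*(57 + √(-4)) = (-3*(16 + 0))*(57 + 2*I) = (-3*16)*(57 + 2*I) = -48*(57 + 2*I) = -2736 - 96*I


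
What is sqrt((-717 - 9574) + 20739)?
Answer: 4*sqrt(653) ≈ 102.22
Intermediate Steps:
sqrt((-717 - 9574) + 20739) = sqrt(-10291 + 20739) = sqrt(10448) = 4*sqrt(653)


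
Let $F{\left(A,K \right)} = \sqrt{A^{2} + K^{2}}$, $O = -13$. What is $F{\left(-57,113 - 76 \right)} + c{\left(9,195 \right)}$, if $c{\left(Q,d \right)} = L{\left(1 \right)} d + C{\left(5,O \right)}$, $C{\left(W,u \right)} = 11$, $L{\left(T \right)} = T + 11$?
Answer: $2351 + \sqrt{4618} \approx 2419.0$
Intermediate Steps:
$L{\left(T \right)} = 11 + T$
$c{\left(Q,d \right)} = 11 + 12 d$ ($c{\left(Q,d \right)} = \left(11 + 1\right) d + 11 = 12 d + 11 = 11 + 12 d$)
$F{\left(-57,113 - 76 \right)} + c{\left(9,195 \right)} = \sqrt{\left(-57\right)^{2} + \left(113 - 76\right)^{2}} + \left(11 + 12 \cdot 195\right) = \sqrt{3249 + \left(113 - 76\right)^{2}} + \left(11 + 2340\right) = \sqrt{3249 + 37^{2}} + 2351 = \sqrt{3249 + 1369} + 2351 = \sqrt{4618} + 2351 = 2351 + \sqrt{4618}$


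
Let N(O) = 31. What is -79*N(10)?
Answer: -2449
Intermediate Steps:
-79*N(10) = -79*31 = -2449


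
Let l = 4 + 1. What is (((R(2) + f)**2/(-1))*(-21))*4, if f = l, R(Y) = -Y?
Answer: 756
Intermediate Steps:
l = 5
f = 5
(((R(2) + f)**2/(-1))*(-21))*4 = (((-1*2 + 5)**2/(-1))*(-21))*4 = (((-2 + 5)**2*(-1))*(-21))*4 = ((3**2*(-1))*(-21))*4 = ((9*(-1))*(-21))*4 = -9*(-21)*4 = 189*4 = 756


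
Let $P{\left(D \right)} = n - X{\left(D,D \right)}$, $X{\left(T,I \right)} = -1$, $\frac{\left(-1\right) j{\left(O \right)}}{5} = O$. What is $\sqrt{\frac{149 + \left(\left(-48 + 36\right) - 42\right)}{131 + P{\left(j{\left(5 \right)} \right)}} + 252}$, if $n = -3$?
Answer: $\frac{\sqrt{4205787}}{129} \approx 15.898$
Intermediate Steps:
$j{\left(O \right)} = - 5 O$
$P{\left(D \right)} = -2$ ($P{\left(D \right)} = -3 - -1 = -3 + 1 = -2$)
$\sqrt{\frac{149 + \left(\left(-48 + 36\right) - 42\right)}{131 + P{\left(j{\left(5 \right)} \right)}} + 252} = \sqrt{\frac{149 + \left(\left(-48 + 36\right) - 42\right)}{131 - 2} + 252} = \sqrt{\frac{149 - 54}{129} + 252} = \sqrt{\left(149 - 54\right) \frac{1}{129} + 252} = \sqrt{95 \cdot \frac{1}{129} + 252} = \sqrt{\frac{95}{129} + 252} = \sqrt{\frac{32603}{129}} = \frac{\sqrt{4205787}}{129}$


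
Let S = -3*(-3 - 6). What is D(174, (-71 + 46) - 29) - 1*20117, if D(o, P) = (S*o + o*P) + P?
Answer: -24869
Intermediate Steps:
S = 27 (S = -3*(-9) = 27)
D(o, P) = P + 27*o + P*o (D(o, P) = (27*o + o*P) + P = (27*o + P*o) + P = P + 27*o + P*o)
D(174, (-71 + 46) - 29) - 1*20117 = (((-71 + 46) - 29) + 27*174 + ((-71 + 46) - 29)*174) - 1*20117 = ((-25 - 29) + 4698 + (-25 - 29)*174) - 20117 = (-54 + 4698 - 54*174) - 20117 = (-54 + 4698 - 9396) - 20117 = -4752 - 20117 = -24869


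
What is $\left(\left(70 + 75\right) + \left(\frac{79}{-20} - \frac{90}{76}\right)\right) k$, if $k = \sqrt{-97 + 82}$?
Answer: $\frac{53149 i \sqrt{15}}{380} \approx 541.7 i$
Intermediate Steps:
$k = i \sqrt{15}$ ($k = \sqrt{-15} = i \sqrt{15} \approx 3.873 i$)
$\left(\left(70 + 75\right) + \left(\frac{79}{-20} - \frac{90}{76}\right)\right) k = \left(\left(70 + 75\right) + \left(\frac{79}{-20} - \frac{90}{76}\right)\right) i \sqrt{15} = \left(145 + \left(79 \left(- \frac{1}{20}\right) - \frac{45}{38}\right)\right) i \sqrt{15} = \left(145 - \frac{1951}{380}\right) i \sqrt{15} = \frac{53149 i \sqrt{15}}{380}$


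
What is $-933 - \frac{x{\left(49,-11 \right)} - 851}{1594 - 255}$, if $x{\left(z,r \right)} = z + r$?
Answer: $- \frac{1248474}{1339} \approx -932.39$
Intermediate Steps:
$x{\left(z,r \right)} = r + z$
$-933 - \frac{x{\left(49,-11 \right)} - 851}{1594 - 255} = -933 - \frac{\left(-11 + 49\right) - 851}{1594 - 255} = -933 - \frac{38 - 851}{1339} = -933 - \left(-813\right) \frac{1}{1339} = -933 - - \frac{813}{1339} = -933 + \frac{813}{1339} = - \frac{1248474}{1339}$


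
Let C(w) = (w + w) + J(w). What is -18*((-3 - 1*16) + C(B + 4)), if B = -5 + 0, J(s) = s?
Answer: 396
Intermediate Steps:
B = -5
C(w) = 3*w (C(w) = (w + w) + w = 2*w + w = 3*w)
-18*((-3 - 1*16) + C(B + 4)) = -18*((-3 - 1*16) + 3*(-5 + 4)) = -18*((-3 - 16) + 3*(-1)) = -18*(-19 - 3) = -18*(-22) = 396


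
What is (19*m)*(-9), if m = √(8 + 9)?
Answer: -171*√17 ≈ -705.05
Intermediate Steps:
m = √17 ≈ 4.1231
(19*m)*(-9) = (19*√17)*(-9) = -171*√17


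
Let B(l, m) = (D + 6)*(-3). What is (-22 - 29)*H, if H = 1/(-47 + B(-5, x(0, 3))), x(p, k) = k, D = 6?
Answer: 51/83 ≈ 0.61446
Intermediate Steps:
B(l, m) = -36 (B(l, m) = (6 + 6)*(-3) = 12*(-3) = -36)
H = -1/83 (H = 1/(-47 - 36) = 1/(-83) = -1/83 ≈ -0.012048)
(-22 - 29)*H = (-22 - 29)*(-1/83) = -51*(-1/83) = 51/83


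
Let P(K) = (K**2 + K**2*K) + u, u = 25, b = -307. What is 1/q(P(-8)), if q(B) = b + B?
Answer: -1/730 ≈ -0.0013699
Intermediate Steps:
P(K) = 25 + K**2 + K**3 (P(K) = (K**2 + K**2*K) + 25 = (K**2 + K**3) + 25 = 25 + K**2 + K**3)
q(B) = -307 + B
1/q(P(-8)) = 1/(-307 + (25 + (-8)**2 + (-8)**3)) = 1/(-307 + (25 + 64 - 512)) = 1/(-307 - 423) = 1/(-730) = -1/730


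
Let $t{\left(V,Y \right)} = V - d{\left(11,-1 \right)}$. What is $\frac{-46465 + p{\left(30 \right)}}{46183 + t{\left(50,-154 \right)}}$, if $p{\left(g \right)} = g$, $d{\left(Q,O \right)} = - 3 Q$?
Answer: $- \frac{46435}{46266} \approx -1.0037$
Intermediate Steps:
$t{\left(V,Y \right)} = 33 + V$ ($t{\left(V,Y \right)} = V - \left(-3\right) 11 = V - -33 = V + 33 = 33 + V$)
$\frac{-46465 + p{\left(30 \right)}}{46183 + t{\left(50,-154 \right)}} = \frac{-46465 + 30}{46183 + \left(33 + 50\right)} = - \frac{46435}{46183 + 83} = - \frac{46435}{46266}$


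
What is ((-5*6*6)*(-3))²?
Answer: 291600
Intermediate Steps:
((-5*6*6)*(-3))² = (-30*6*(-3))² = (-180*(-3))² = 540² = 291600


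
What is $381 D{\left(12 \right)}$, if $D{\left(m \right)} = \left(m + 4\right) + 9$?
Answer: $9525$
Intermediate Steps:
$D{\left(m \right)} = 13 + m$ ($D{\left(m \right)} = \left(4 + m\right) + 9 = 13 + m$)
$381 D{\left(12 \right)} = 381 \left(13 + 12\right) = 381 \cdot 25 = 9525$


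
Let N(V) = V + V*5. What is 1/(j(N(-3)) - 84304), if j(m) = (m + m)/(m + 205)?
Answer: -187/15764884 ≈ -1.1862e-5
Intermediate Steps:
N(V) = 6*V (N(V) = V + 5*V = 6*V)
j(m) = 2*m/(205 + m) (j(m) = (2*m)/(205 + m) = 2*m/(205 + m))
1/(j(N(-3)) - 84304) = 1/(2*(6*(-3))/(205 + 6*(-3)) - 84304) = 1/(2*(-18)/(205 - 18) - 84304) = 1/(2*(-18)/187 - 84304) = 1/(2*(-18)*(1/187) - 84304) = 1/(-36/187 - 84304) = 1/(-15764884/187) = -187/15764884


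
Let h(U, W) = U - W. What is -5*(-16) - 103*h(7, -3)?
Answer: -950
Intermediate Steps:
-5*(-16) - 103*h(7, -3) = -5*(-16) - 103*(7 - 1*(-3)) = 80 - 103*(7 + 3) = 80 - 103*10 = 80 - 1030 = -950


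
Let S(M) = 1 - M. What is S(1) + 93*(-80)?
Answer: -7440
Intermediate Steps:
S(1) + 93*(-80) = (1 - 1*1) + 93*(-80) = (1 - 1) - 7440 = 0 - 7440 = -7440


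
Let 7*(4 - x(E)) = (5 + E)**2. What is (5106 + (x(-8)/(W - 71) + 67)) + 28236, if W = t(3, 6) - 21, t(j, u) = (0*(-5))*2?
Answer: 21515377/644 ≈ 33409.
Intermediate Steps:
t(j, u) = 0 (t(j, u) = 0*2 = 0)
W = -21 (W = 0 - 21 = -21)
x(E) = 4 - (5 + E)**2/7
(5106 + (x(-8)/(W - 71) + 67)) + 28236 = (5106 + ((4 - (5 - 8)**2/7)/(-21 - 71) + 67)) + 28236 = (5106 + ((4 - 1/7*(-3)**2)/(-92) + 67)) + 28236 = (5106 + ((4 - 1/7*9)*(-1/92) + 67)) + 28236 = (5106 + ((4 - 9/7)*(-1/92) + 67)) + 28236 = (5106 + ((19/7)*(-1/92) + 67)) + 28236 = (5106 + (-19/644 + 67)) + 28236 = (5106 + 43129/644) + 28236 = 3331393/644 + 28236 = 21515377/644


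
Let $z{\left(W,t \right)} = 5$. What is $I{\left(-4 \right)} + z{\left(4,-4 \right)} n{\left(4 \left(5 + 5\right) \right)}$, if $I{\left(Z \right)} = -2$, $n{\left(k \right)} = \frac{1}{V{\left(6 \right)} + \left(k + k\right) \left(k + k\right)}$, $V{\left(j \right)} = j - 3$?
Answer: $- \frac{12801}{6403} \approx -1.9992$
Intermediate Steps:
$V{\left(j \right)} = -3 + j$
$n{\left(k \right)} = \frac{1}{3 + 4 k^{2}}$ ($n{\left(k \right)} = \frac{1}{\left(-3 + 6\right) + \left(k + k\right) \left(k + k\right)} = \frac{1}{3 + 2 k 2 k} = \frac{1}{3 + 4 k^{2}}$)
$I{\left(-4 \right)} + z{\left(4,-4 \right)} n{\left(4 \left(5 + 5\right) \right)} = -2 + \frac{5}{3 + 4 \left(4 \left(5 + 5\right)\right)^{2}} = -2 + \frac{5}{3 + 4 \left(4 \cdot 10\right)^{2}} = -2 + \frac{5}{3 + 4 \cdot 40^{2}} = -2 + \frac{5}{3 + 4 \cdot 1600} = -2 + \frac{5}{3 + 6400} = -2 + \frac{5}{6403} = - \frac{12801}{6403}$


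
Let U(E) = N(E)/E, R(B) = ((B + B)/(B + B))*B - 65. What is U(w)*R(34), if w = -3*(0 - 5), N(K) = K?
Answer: -31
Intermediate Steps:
w = 15 (w = -3*(-5) = 15)
R(B) = -65 + B (R(B) = ((2*B)/((2*B)))*B - 65 = ((2*B)*(1/(2*B)))*B - 65 = 1*B - 65 = B - 65 = -65 + B)
U(E) = 1 (U(E) = E/E = 1)
U(w)*R(34) = 1*(-65 + 34) = 1*(-31) = -31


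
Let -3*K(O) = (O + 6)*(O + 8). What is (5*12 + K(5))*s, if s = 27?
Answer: 333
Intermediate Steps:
K(O) = -(6 + O)*(8 + O)/3 (K(O) = -(O + 6)*(O + 8)/3 = -(6 + O)*(8 + O)/3)
(5*12 + K(5))*s = (5*12 + (-16 - 14/3*5 - 1/3*5**2))*27 = (60 + (-16 - 70/3 - 1/3*25))*27 = (60 + (-16 - 70/3 - 25/3))*27 = (60 - 143/3)*27 = (37/3)*27 = 333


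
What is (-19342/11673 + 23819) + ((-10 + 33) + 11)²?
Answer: 291513833/11673 ≈ 24973.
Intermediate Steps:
(-19342/11673 + 23819) + ((-10 + 33) + 11)² = (-19342*1/11673 + 23819) + (23 + 11)² = (-19342/11673 + 23819) + 34² = 278019845/11673 + 1156 = 291513833/11673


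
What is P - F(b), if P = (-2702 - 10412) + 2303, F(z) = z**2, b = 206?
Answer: -53247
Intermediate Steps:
P = -10811 (P = -13114 + 2303 = -10811)
P - F(b) = -10811 - 1*206**2 = -10811 - 1*42436 = -10811 - 42436 = -53247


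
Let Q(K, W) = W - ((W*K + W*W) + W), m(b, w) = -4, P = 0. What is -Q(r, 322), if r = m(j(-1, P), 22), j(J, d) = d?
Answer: 102396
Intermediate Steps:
r = -4
Q(K, W) = -W² - K*W (Q(K, W) = W - ((K*W + W²) + W) = W - ((W² + K*W) + W) = W - (W + W² + K*W) = W + (-W - W² - K*W) = -W² - K*W)
-Q(r, 322) = -(-1)*322*(-4 + 322) = -(-1)*322*318 = -1*(-102396) = 102396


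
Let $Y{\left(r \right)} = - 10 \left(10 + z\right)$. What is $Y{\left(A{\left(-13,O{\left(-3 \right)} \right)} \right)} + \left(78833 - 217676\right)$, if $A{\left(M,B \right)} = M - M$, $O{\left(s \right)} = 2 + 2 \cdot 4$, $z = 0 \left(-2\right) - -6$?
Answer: $-139003$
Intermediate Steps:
$z = 6$ ($z = 0 + 6 = 6$)
$O{\left(s \right)} = 10$ ($O{\left(s \right)} = 2 + 8 = 10$)
$A{\left(M,B \right)} = 0$
$Y{\left(r \right)} = -160$ ($Y{\left(r \right)} = - 10 \left(10 + 6\right) = \left(-10\right) 16 = -160$)
$Y{\left(A{\left(-13,O{\left(-3 \right)} \right)} \right)} + \left(78833 - 217676\right) = -160 + \left(78833 - 217676\right) = -160 - 138843 = -139003$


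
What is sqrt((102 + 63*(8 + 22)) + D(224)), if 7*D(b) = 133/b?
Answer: sqrt(6247178)/56 ≈ 44.633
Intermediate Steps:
D(b) = 19/b (D(b) = (133/b)/7 = 19/b)
sqrt((102 + 63*(8 + 22)) + D(224)) = sqrt((102 + 63*(8 + 22)) + 19/224) = sqrt((102 + 63*30) + 19*(1/224)) = sqrt((102 + 1890) + 19/224) = sqrt(1992 + 19/224) = sqrt(446227/224) = sqrt(6247178)/56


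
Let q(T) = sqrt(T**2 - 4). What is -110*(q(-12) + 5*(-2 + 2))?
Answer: -220*sqrt(35) ≈ -1301.5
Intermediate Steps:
q(T) = sqrt(-4 + T**2)
-110*(q(-12) + 5*(-2 + 2)) = -110*(sqrt(-4 + (-12)**2) + 5*(-2 + 2)) = -110*(sqrt(-4 + 144) + 5*0) = -110*(sqrt(140) + 0) = -110*(2*sqrt(35) + 0) = -220*sqrt(35)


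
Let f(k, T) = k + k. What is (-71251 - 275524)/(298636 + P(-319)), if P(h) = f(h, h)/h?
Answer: -346775/298638 ≈ -1.1612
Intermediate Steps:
f(k, T) = 2*k
P(h) = 2 (P(h) = (2*h)/h = 2)
(-71251 - 275524)/(298636 + P(-319)) = (-71251 - 275524)/(298636 + 2) = -346775/298638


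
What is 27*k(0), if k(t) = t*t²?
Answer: 0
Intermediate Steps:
k(t) = t³
27*k(0) = 27*0³ = 27*0 = 0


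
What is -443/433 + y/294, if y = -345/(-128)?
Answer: -5507197/5431552 ≈ -1.0139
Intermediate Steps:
y = 345/128 (y = -345*(-1/128) = 345/128 ≈ 2.6953)
-443/433 + y/294 = -443/433 + (345/128)/294 = -443*1/433 + (345/128)*(1/294) = -443/433 + 115/12544 = -5507197/5431552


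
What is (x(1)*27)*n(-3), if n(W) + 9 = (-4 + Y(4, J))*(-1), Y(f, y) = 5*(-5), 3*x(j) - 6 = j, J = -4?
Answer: 1260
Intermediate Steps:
x(j) = 2 + j/3
Y(f, y) = -25
n(W) = 20 (n(W) = -9 + (-4 - 25)*(-1) = -9 - 29*(-1) = -9 + 29 = 20)
(x(1)*27)*n(-3) = ((2 + (⅓)*1)*27)*20 = ((2 + ⅓)*27)*20 = ((7/3)*27)*20 = 63*20 = 1260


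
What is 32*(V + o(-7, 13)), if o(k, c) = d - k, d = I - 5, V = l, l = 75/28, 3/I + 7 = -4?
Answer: 10856/77 ≈ 140.99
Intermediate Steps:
I = -3/11 (I = 3/(-7 - 4) = 3/(-11) = 3*(-1/11) = -3/11 ≈ -0.27273)
l = 75/28 (l = 75*(1/28) = 75/28 ≈ 2.6786)
V = 75/28 ≈ 2.6786
d = -58/11 (d = -3/11 - 5 = -58/11 ≈ -5.2727)
o(k, c) = -58/11 - k
32*(V + o(-7, 13)) = 32*(75/28 + (-58/11 - 1*(-7))) = 32*(75/28 + (-58/11 + 7)) = 32*(75/28 + 19/11) = 32*(1357/308) = 10856/77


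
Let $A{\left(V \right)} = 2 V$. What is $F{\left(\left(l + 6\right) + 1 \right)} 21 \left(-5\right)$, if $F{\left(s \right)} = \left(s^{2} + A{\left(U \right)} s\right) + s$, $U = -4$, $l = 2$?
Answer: $-1890$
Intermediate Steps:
$F{\left(s \right)} = s^{2} - 7 s$ ($F{\left(s \right)} = \left(s^{2} + 2 \left(-4\right) s\right) + s = \left(s^{2} - 8 s\right) + s = s^{2} - 7 s$)
$F{\left(\left(l + 6\right) + 1 \right)} 21 \left(-5\right) = \left(\left(2 + 6\right) + 1\right) \left(-7 + \left(\left(2 + 6\right) + 1\right)\right) 21 \left(-5\right) = \left(8 + 1\right) \left(-7 + \left(8 + 1\right)\right) 21 \left(-5\right) = 9 \left(-7 + 9\right) 21 \left(-5\right) = 9 \cdot 2 \cdot 21 \left(-5\right) = 18 \cdot 21 \left(-5\right) = 378 \left(-5\right) = -1890$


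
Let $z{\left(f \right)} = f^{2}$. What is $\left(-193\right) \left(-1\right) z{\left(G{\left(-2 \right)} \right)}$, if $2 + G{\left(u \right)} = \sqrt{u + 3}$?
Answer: $193$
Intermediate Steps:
$G{\left(u \right)} = -2 + \sqrt{3 + u}$ ($G{\left(u \right)} = -2 + \sqrt{u + 3} = -2 + \sqrt{3 + u}$)
$\left(-193\right) \left(-1\right) z{\left(G{\left(-2 \right)} \right)} = \left(-193\right) \left(-1\right) \left(-2 + \sqrt{3 - 2}\right)^{2} = 193 \left(-2 + \sqrt{1}\right)^{2} = 193 \left(-2 + 1\right)^{2} = 193 \left(-1\right)^{2} = 193 \cdot 1 = 193$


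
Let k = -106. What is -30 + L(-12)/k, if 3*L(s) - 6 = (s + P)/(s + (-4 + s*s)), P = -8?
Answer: -305467/10176 ≈ -30.018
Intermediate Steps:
L(s) = 2 + (-8 + s)/(3*(-4 + s + s**2)) (L(s) = 2 + ((s - 8)/(s + (-4 + s*s)))/3 = 2 + ((-8 + s)/(s + (-4 + s**2)))/3 = 2 + ((-8 + s)/(-4 + s + s**2))/3 = 2 + (-8 + s)/(3*(-4 + s + s**2)))
-30 + L(-12)/k = -30 + ((-32 + 6*(-12)**2 + 7*(-12))/(3*(-4 - 12 + (-12)**2)))/(-106) = -30 - (-32 + 6*144 - 84)/(318*(-4 - 12 + 144)) = -30 - (-32 + 864 - 84)/(318*128) = -30 - 748/(318*128) = -30 - 1/106*187/96 = -30 - 187/10176 = -305467/10176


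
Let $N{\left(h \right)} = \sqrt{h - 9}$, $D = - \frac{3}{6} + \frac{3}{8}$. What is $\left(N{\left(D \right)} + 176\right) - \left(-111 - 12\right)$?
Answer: $299 + \frac{i \sqrt{146}}{4} \approx 299.0 + 3.0208 i$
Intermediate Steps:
$D = - \frac{1}{8}$ ($D = \left(-3\right) \frac{1}{6} + 3 \cdot \frac{1}{8} = - \frac{1}{2} + \frac{3}{8} = - \frac{1}{8} \approx -0.125$)
$N{\left(h \right)} = \sqrt{-9 + h}$
$\left(N{\left(D \right)} + 176\right) - \left(-111 - 12\right) = \left(\sqrt{-9 - \frac{1}{8}} + 176\right) - \left(-111 - 12\right) = \left(\sqrt{- \frac{73}{8}} + 176\right) - \left(-111 - 12\right) = \left(\frac{i \sqrt{146}}{4} + 176\right) - -123 = \left(176 + \frac{i \sqrt{146}}{4}\right) + 123 = 299 + \frac{i \sqrt{146}}{4}$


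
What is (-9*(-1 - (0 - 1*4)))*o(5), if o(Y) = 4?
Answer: -108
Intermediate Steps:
(-9*(-1 - (0 - 1*4)))*o(5) = -9*(-1 - (0 - 1*4))*4 = -9*(-1 - (0 - 4))*4 = -9*(-1 - 1*(-4))*4 = -9*(-1 + 4)*4 = -9*3*4 = -27*4 = -108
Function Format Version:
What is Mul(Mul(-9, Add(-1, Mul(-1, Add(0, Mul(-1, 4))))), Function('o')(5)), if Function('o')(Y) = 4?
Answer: -108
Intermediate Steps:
Mul(Mul(-9, Add(-1, Mul(-1, Add(0, Mul(-1, 4))))), Function('o')(5)) = Mul(Mul(-9, Add(-1, Mul(-1, Add(0, Mul(-1, 4))))), 4) = Mul(Mul(-9, Add(-1, Mul(-1, Add(0, -4)))), 4) = Mul(Mul(-9, Add(-1, Mul(-1, -4))), 4) = Mul(Mul(-9, Add(-1, 4)), 4) = Mul(Mul(-9, 3), 4) = Mul(-27, 4) = -108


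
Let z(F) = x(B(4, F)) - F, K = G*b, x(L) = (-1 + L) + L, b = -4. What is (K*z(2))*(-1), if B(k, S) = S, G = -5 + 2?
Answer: -12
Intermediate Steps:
G = -3
x(L) = -1 + 2*L
K = 12 (K = -3*(-4) = 12)
z(F) = -1 + F (z(F) = (-1 + 2*F) - F = -1 + F)
(K*z(2))*(-1) = (12*(-1 + 2))*(-1) = (12*1)*(-1) = 12*(-1) = -12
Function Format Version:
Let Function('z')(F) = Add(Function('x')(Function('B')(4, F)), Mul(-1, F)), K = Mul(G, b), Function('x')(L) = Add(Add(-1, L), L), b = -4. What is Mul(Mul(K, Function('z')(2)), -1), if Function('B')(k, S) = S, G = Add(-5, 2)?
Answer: -12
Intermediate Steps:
G = -3
Function('x')(L) = Add(-1, Mul(2, L))
K = 12 (K = Mul(-3, -4) = 12)
Function('z')(F) = Add(-1, F) (Function('z')(F) = Add(Add(-1, Mul(2, F)), Mul(-1, F)) = Add(-1, F))
Mul(Mul(K, Function('z')(2)), -1) = Mul(Mul(12, Add(-1, 2)), -1) = Mul(Mul(12, 1), -1) = Mul(12, -1) = -12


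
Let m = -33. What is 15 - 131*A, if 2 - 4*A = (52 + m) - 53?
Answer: -1164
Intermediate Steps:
A = 9 (A = 1/2 - ((52 - 33) - 53)/4 = 1/2 - (19 - 53)/4 = 1/2 - 1/4*(-34) = 1/2 + 17/2 = 9)
15 - 131*A = 15 - 131*9 = 15 - 1179 = -1164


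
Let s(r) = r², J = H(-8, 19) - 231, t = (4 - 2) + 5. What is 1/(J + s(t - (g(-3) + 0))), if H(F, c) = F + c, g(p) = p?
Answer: -1/120 ≈ -0.0083333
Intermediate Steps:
t = 7 (t = 2 + 5 = 7)
J = -220 (J = (-8 + 19) - 231 = 11 - 231 = -220)
1/(J + s(t - (g(-3) + 0))) = 1/(-220 + (7 - (-3 + 0))²) = 1/(-220 + (7 - 1*(-3))²) = 1/(-220 + (7 + 3)²) = 1/(-220 + 10²) = 1/(-220 + 100) = 1/(-120) = -1/120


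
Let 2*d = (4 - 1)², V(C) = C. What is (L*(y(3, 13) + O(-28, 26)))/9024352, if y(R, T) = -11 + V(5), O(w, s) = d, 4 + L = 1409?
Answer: -4215/18048704 ≈ -0.00023353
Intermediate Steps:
L = 1405 (L = -4 + 1409 = 1405)
d = 9/2 (d = (4 - 1)²/2 = (½)*3² = (½)*9 = 9/2 ≈ 4.5000)
O(w, s) = 9/2
y(R, T) = -6 (y(R, T) = -11 + 5 = -6)
(L*(y(3, 13) + O(-28, 26)))/9024352 = (1405*(-6 + 9/2))/9024352 = (1405*(-3/2))*(1/9024352) = -4215/2*1/9024352 = -4215/18048704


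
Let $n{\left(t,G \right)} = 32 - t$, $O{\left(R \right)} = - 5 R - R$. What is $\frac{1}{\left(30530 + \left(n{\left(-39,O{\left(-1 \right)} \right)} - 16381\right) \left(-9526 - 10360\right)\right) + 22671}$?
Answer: $\frac{1}{324393861} \approx 3.0827 \cdot 10^{-9}$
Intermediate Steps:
$O{\left(R \right)} = - 6 R$
$\frac{1}{\left(30530 + \left(n{\left(-39,O{\left(-1 \right)} \right)} - 16381\right) \left(-9526 - 10360\right)\right) + 22671} = \frac{1}{\left(30530 + \left(\left(32 - -39\right) - 16381\right) \left(-9526 - 10360\right)\right) + 22671} = \frac{1}{\left(30530 + \left(\left(32 + 39\right) - 16381\right) \left(-19886\right)\right) + 22671} = \frac{1}{\left(30530 + \left(71 - 16381\right) \left(-19886\right)\right) + 22671} = \frac{1}{\left(30530 - -324340660\right) + 22671} = \frac{1}{\left(30530 + 324340660\right) + 22671} = \frac{1}{324371190 + 22671} = \frac{1}{324393861}$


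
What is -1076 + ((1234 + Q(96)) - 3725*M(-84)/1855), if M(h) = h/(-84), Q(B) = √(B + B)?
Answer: 57873/371 + 8*√3 ≈ 169.85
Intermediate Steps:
Q(B) = √2*√B (Q(B) = √(2*B) = √2*√B)
M(h) = -h/84 (M(h) = h*(-1/84) = -h/84)
-1076 + ((1234 + Q(96)) - 3725*M(-84)/1855) = -1076 + ((1234 + √2*√96) - 3725/(1855/((-1/84*(-84))))) = -1076 + ((1234 + √2*(4*√6)) - 3725/(1855/1)) = -1076 + ((1234 + 8*√3) - 3725/(1855*1)) = -1076 + ((1234 + 8*√3) - 3725/1855) = -1076 + ((1234 + 8*√3) - 3725*1/1855) = -1076 + ((1234 + 8*√3) - 745/371) = -1076 + (457069/371 + 8*√3) = 57873/371 + 8*√3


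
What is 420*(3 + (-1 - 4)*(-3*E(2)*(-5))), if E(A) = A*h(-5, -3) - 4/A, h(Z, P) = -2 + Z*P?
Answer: -754740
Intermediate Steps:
h(Z, P) = -2 + P*Z
E(A) = -4/A + 13*A (E(A) = A*(-2 - 3*(-5)) - 4/A = A*(-2 + 15) - 4/A = A*13 - 4/A = 13*A - 4/A = -4/A + 13*A)
420*(3 + (-1 - 4)*(-3*E(2)*(-5))) = 420*(3 + (-1 - 4)*(-3*(-4/2 + 13*2)*(-5))) = 420*(3 - 5*(-3*(-4*½ + 26))*(-5)) = 420*(3 - 5*(-3*(-2 + 26))*(-5)) = 420*(3 - 5*(-3*24)*(-5)) = 420*(3 - (-360)*(-5)) = 420*(3 - 5*360) = 420*(3 - 1800) = 420*(-1797) = -754740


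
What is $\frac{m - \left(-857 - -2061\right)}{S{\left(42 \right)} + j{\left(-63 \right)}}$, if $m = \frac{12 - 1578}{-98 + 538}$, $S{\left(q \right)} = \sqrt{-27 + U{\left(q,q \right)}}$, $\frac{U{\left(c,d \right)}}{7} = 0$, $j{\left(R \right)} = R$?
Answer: $\frac{1859641}{97680} + \frac{265663 i \sqrt{3}}{293040} \approx 19.038 + 1.5702 i$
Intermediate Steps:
$U{\left(c,d \right)} = 0$ ($U{\left(c,d \right)} = 7 \cdot 0 = 0$)
$S{\left(q \right)} = 3 i \sqrt{3}$ ($S{\left(q \right)} = \sqrt{-27 + 0} = \sqrt{-27} = 3 i \sqrt{3}$)
$m = - \frac{783}{220}$ ($m = - \frac{1566}{440} = \left(-1566\right) \frac{1}{440} = - \frac{783}{220} \approx -3.5591$)
$\frac{m - \left(-857 - -2061\right)}{S{\left(42 \right)} + j{\left(-63 \right)}} = \frac{- \frac{783}{220} - \left(-857 - -2061\right)}{3 i \sqrt{3} - 63} = \frac{- \frac{783}{220} - \left(-857 + 2061\right)}{-63 + 3 i \sqrt{3}} = \frac{- \frac{783}{220} - 1204}{-63 + 3 i \sqrt{3}} = - \frac{265663}{220 \left(-63 + 3 i \sqrt{3}\right)}$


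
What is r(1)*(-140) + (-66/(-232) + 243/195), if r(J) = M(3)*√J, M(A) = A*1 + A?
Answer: -6322059/7540 ≈ -838.47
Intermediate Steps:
M(A) = 2*A (M(A) = A + A = 2*A)
r(J) = 6*√J (r(J) = (2*3)*√J = 6*√J)
r(1)*(-140) + (-66/(-232) + 243/195) = (6*√1)*(-140) + (-66/(-232) + 243/195) = (6*1)*(-140) + (-66*(-1/232) + 243*(1/195)) = 6*(-140) + (33/116 + 81/65) = -840 + 11541/7540 = -6322059/7540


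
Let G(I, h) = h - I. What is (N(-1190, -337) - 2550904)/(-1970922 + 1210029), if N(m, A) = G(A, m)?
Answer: 134303/40047 ≈ 3.3536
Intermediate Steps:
N(m, A) = m - A
(N(-1190, -337) - 2550904)/(-1970922 + 1210029) = ((-1190 - 1*(-337)) - 2550904)/(-1970922 + 1210029) = ((-1190 + 337) - 2550904)/(-760893) = (-853 - 2550904)*(-1/760893) = -2551757*(-1/760893) = 134303/40047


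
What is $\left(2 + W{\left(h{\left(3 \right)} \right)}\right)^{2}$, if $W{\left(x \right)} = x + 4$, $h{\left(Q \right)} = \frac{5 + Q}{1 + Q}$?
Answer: $64$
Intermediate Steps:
$h{\left(Q \right)} = \frac{5 + Q}{1 + Q}$
$W{\left(x \right)} = 4 + x$
$\left(2 + W{\left(h{\left(3 \right)} \right)}\right)^{2} = \left(2 + \left(4 + \frac{5 + 3}{1 + 3}\right)\right)^{2} = \left(2 + \left(4 + \frac{1}{4} \cdot 8\right)\right)^{2} = \left(2 + \left(4 + 2\right)\right)^{2} = \left(2 + 6\right)^{2} = 8^{2} = 64$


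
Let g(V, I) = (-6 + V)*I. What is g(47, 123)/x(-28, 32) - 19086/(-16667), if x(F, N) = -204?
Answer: -26719379/1133356 ≈ -23.575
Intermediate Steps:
g(V, I) = I*(-6 + V)
g(47, 123)/x(-28, 32) - 19086/(-16667) = (123*(-6 + 47))/(-204) - 19086/(-16667) = (123*41)*(-1/204) - 19086*(-1/16667) = 5043*(-1/204) + 19086/16667 = -1681/68 + 19086/16667 = -26719379/1133356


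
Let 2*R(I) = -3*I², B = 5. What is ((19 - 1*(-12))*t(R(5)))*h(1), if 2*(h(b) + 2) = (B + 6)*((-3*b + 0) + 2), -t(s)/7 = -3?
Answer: -9765/2 ≈ -4882.5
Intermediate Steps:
R(I) = -3*I²/2 (R(I) = (-3*I²)/2 = -3*I²/2)
t(s) = 21 (t(s) = -7*(-3) = 21)
h(b) = 9 - 33*b/2 (h(b) = -2 + ((5 + 6)*((-3*b + 0) + 2))/2 = -2 + (11*(-3*b + 2))/2 = -2 + (11*(2 - 3*b))/2 = -2 + (22 - 33*b)/2 = -2 + (11 - 33*b/2) = 9 - 33*b/2)
((19 - 1*(-12))*t(R(5)))*h(1) = ((19 - 1*(-12))*21)*(9 - 33/2*1) = ((19 + 12)*21)*(9 - 33/2) = (31*21)*(-15/2) = 651*(-15/2) = -9765/2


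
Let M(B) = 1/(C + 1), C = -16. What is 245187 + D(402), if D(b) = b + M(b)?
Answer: 3683834/15 ≈ 2.4559e+5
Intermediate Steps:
M(B) = -1/15 (M(B) = 1/(-16 + 1) = 1/(-15) = -1/15)
D(b) = -1/15 + b (D(b) = b - 1/15 = -1/15 + b)
245187 + D(402) = 245187 + (-1/15 + 402) = 245187 + 6029/15 = 3683834/15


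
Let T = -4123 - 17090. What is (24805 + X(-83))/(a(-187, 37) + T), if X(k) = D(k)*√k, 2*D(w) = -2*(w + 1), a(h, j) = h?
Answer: -4961/4280 - 41*I*√83/10700 ≈ -1.1591 - 0.034909*I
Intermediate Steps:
T = -21213
D(w) = -1 - w (D(w) = (-2*(w + 1))/2 = (-2*(1 + w))/2 = (-2 - 2*w)/2 = -1 - w)
X(k) = √k*(-1 - k) (X(k) = (-1 - k)*√k = √k*(-1 - k))
(24805 + X(-83))/(a(-187, 37) + T) = (24805 + √(-83)*(-1 - 1*(-83)))/(-187 - 21213) = (24805 + (I*√83)*(-1 + 83))/(-21400) = (24805 + (I*√83)*82)*(-1/21400) = (24805 + 82*I*√83)*(-1/21400) = -4961/4280 - 41*I*√83/10700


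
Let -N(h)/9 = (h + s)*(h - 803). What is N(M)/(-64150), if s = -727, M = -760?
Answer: 20917629/64150 ≈ 326.07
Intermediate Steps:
N(h) = -9*(-803 + h)*(-727 + h) (N(h) = -9*(h - 727)*(h - 803) = -9*(-727 + h)*(-803 + h) = -9*(-803 + h)*(-727 + h))
N(M)/(-64150) = (-5254029 - 9*(-760)² + 13770*(-760))/(-64150) = (-5254029 - 9*577600 - 10465200)*(-1/64150) = (-5254029 - 5198400 - 10465200)*(-1/64150) = -20917629*(-1/64150) = 20917629/64150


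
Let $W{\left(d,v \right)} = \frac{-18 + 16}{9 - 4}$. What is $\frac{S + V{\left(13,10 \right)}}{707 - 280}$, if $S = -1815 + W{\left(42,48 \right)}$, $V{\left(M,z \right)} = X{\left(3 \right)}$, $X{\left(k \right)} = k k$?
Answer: $- \frac{9032}{2135} \approx -4.2304$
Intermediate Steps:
$X{\left(k \right)} = k^{2}$
$W{\left(d,v \right)} = - \frac{2}{5}$
$V{\left(M,z \right)} = 9$ ($V{\left(M,z \right)} = 3^{2} = 9$)
$S = - \frac{9077}{5}$ ($S = -1815 - \frac{2}{5} = - \frac{9077}{5} \approx -1815.4$)
$\frac{S + V{\left(13,10 \right)}}{707 - 280} = \frac{- \frac{9077}{5} + 9}{707 - 280} = - \frac{9032}{5 \cdot 427} = \left(- \frac{9032}{5}\right) \frac{1}{427} = - \frac{9032}{2135}$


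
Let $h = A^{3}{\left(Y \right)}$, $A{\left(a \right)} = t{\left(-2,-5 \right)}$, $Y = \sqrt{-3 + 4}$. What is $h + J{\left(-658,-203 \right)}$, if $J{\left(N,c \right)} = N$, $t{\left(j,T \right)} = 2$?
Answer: $-650$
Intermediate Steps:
$Y = 1$ ($Y = \sqrt{1} = 1$)
$A{\left(a \right)} = 2$
$h = 8$ ($h = 2^{3} = 8$)
$h + J{\left(-658,-203 \right)} = 8 - 658 = -650$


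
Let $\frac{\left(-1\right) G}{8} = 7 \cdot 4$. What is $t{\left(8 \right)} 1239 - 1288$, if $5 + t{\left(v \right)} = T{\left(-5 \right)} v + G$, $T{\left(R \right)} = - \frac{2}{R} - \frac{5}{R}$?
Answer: $- \frac{1355711}{5} \approx -2.7114 \cdot 10^{5}$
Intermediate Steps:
$T{\left(R \right)} = - \frac{7}{R}$
$G = -224$ ($G = - 8 \cdot 7 \cdot 4 = \left(-8\right) 28 = -224$)
$t{\left(v \right)} = -229 + \frac{7 v}{5}$ ($t{\left(v \right)} = -5 + \left(- \frac{7}{-5} v - 224\right) = -5 + \left(\left(-7\right) \left(- \frac{1}{5}\right) v - 224\right) = -5 + \left(\frac{7 v}{5} - 224\right) = -5 + \left(-224 + \frac{7 v}{5}\right) = -229 + \frac{7 v}{5}$)
$t{\left(8 \right)} 1239 - 1288 = \left(-229 + \frac{7}{5} \cdot 8\right) 1239 - 1288 = \left(-229 + \frac{56}{5}\right) 1239 - 1288 = \left(- \frac{1089}{5}\right) 1239 - 1288 = - \frac{1349271}{5} - 1288 = - \frac{1355711}{5}$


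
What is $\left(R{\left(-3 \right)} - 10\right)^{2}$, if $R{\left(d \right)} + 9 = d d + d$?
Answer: $169$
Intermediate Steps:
$R{\left(d \right)} = -9 + d + d^{2}$ ($R{\left(d \right)} = -9 + \left(d d + d\right) = -9 + \left(d^{2} + d\right) = -9 + \left(d + d^{2}\right) = -9 + d + d^{2}$)
$\left(R{\left(-3 \right)} - 10\right)^{2} = \left(\left(-9 - 3 + \left(-3\right)^{2}\right) - 10\right)^{2} = \left(\left(-9 - 3 + 9\right) - 10\right)^{2} = \left(-3 - 10\right)^{2} = \left(-13\right)^{2} = 169$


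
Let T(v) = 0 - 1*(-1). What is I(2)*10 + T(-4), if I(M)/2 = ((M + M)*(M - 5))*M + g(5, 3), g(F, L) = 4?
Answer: -399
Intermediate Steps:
T(v) = 1 (T(v) = 0 + 1 = 1)
I(M) = 8 + 4*M²*(-5 + M) (I(M) = 2*(((M + M)*(M - 5))*M + 4) = 2*(((2*M)*(-5 + M))*M + 4) = 2*((2*M*(-5 + M))*M + 4) = 2*(2*M²*(-5 + M) + 4) = 2*(4 + 2*M²*(-5 + M)) = 8 + 4*M²*(-5 + M))
I(2)*10 + T(-4) = (8 - 20*2² + 4*2³)*10 + 1 = (8 - 20*4 + 4*8)*10 + 1 = (8 - 80 + 32)*10 + 1 = -40*10 + 1 = -400 + 1 = -399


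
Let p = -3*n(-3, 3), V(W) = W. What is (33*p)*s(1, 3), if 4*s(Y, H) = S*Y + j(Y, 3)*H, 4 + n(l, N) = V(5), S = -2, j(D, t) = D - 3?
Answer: 198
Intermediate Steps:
j(D, t) = -3 + D
n(l, N) = 1 (n(l, N) = -4 + 5 = 1)
p = -3 (p = -3*1 = -3)
s(Y, H) = -Y/2 + H*(-3 + Y)/4 (s(Y, H) = (-2*Y + (-3 + Y)*H)/4 = (-2*Y + H*(-3 + Y))/4 = -Y/2 + H*(-3 + Y)/4)
(33*p)*s(1, 3) = (33*(-3))*(-1/2*1 + (1/4)*3*(-3 + 1)) = -99*(-1/2 + (1/4)*3*(-2)) = -99*(-1/2 - 3/2) = -99*(-2) = 198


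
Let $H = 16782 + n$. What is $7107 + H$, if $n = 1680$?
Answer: $25569$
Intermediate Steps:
$H = 18462$ ($H = 16782 + 1680 = 18462$)
$7107 + H = 7107 + 18462 = 25569$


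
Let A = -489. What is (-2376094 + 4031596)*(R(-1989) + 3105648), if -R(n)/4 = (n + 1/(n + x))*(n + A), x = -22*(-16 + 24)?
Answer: -59530507175591424/2165 ≈ -2.7497e+13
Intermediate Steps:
x = -176 (x = -22*8 = -176)
R(n) = -4*(-489 + n)*(n + 1/(-176 + n)) (R(n) = -4*(n + 1/(n - 176))*(n - 489) = -4*(n + 1/(-176 + n))*(-489 + n) = -4*(-489 + n)*(n + 1/(-176 + n)))
(-2376094 + 4031596)*(R(-1989) + 3105648) = (-2376094 + 4031596)*(4*(489 - 1*(-1989)³ - 86065*(-1989) + 665*(-1989)²)/(-176 - 1989) + 3105648) = 1655502*(4*(489 - 1*(-7868724669) + 171183285 + 665*3956121)/(-2165) + 3105648) = 1655502*(4*(-1/2165)*(489 + 7868724669 + 171183285 + 2630820465) + 3105648) = 1655502*(4*(-1/2165)*10670728908 + 3105648) = 1655502*(-42682915632/2165 + 3105648) = 1655502*(-35959187712/2165) = -59530507175591424/2165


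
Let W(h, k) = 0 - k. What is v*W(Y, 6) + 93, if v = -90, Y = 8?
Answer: 633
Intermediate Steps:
W(h, k) = -k
v*W(Y, 6) + 93 = -(-90)*6 + 93 = -90*(-6) + 93 = 540 + 93 = 633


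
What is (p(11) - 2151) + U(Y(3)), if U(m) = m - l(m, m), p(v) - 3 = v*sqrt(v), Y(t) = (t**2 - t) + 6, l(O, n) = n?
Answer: -2148 + 11*sqrt(11) ≈ -2111.5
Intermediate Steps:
Y(t) = 6 + t**2 - t
p(v) = 3 + v**(3/2) (p(v) = 3 + v*sqrt(v) = 3 + v**(3/2))
U(m) = 0 (U(m) = m - m = 0)
(p(11) - 2151) + U(Y(3)) = ((3 + 11**(3/2)) - 2151) + 0 = ((3 + 11*sqrt(11)) - 2151) + 0 = (-2148 + 11*sqrt(11)) + 0 = -2148 + 11*sqrt(11)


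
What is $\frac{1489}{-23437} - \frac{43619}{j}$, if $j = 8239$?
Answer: $- \frac{1034566374}{193097443} \approx -5.3577$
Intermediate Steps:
$\frac{1489}{-23437} - \frac{43619}{j} = \frac{1489}{-23437} - \frac{43619}{8239} = 1489 \left(- \frac{1}{23437}\right) - \frac{43619}{8239} = - \frac{1489}{23437} - \frac{43619}{8239} = - \frac{1034566374}{193097443}$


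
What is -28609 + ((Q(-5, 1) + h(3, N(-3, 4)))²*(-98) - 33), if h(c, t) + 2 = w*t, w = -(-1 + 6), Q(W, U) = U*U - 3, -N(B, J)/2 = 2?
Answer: -53730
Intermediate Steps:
N(B, J) = -4 (N(B, J) = -2*2 = -4)
Q(W, U) = -3 + U² (Q(W, U) = U² - 3 = -3 + U²)
w = -5 (w = -1*5 = -5)
h(c, t) = -2 - 5*t
-28609 + ((Q(-5, 1) + h(3, N(-3, 4)))²*(-98) - 33) = -28609 + (((-3 + 1²) + (-2 - 5*(-4)))²*(-98) - 33) = -28609 + (((-3 + 1) + (-2 + 20))²*(-98) - 33) = -28609 + ((-2 + 18)²*(-98) - 33) = -28609 + (16²*(-98) - 33) = -28609 + (256*(-98) - 33) = -28609 + (-25088 - 33) = -28609 - 25121 = -53730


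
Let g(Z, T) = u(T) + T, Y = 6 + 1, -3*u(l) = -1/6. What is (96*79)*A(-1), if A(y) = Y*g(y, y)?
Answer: -150416/3 ≈ -50139.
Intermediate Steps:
u(l) = 1/18 (u(l) = -(-1)/(3*6) = -⅓*(-⅙) = 1/18)
Y = 7
g(Z, T) = 1/18 + T
A(y) = 7/18 + 7*y (A(y) = 7*(1/18 + y) = 7/18 + 7*y)
(96*79)*A(-1) = (96*79)*(7/18 + 7*(-1)) = 7584*(7/18 - 7) = 7584*(-119/18) = -150416/3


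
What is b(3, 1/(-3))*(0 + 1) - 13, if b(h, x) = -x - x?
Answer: -37/3 ≈ -12.333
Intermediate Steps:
b(h, x) = -2*x
b(3, 1/(-3))*(0 + 1) - 13 = (-2/(-3))*(0 + 1) - 13 = -2*(-⅓)*1 - 13 = (⅔)*1 - 13 = ⅔ - 13 = -37/3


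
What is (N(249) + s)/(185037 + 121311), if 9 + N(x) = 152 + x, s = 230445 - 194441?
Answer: 3033/25529 ≈ 0.11881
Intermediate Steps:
s = 36004
N(x) = 143 + x (N(x) = -9 + (152 + x) = 143 + x)
(N(249) + s)/(185037 + 121311) = ((143 + 249) + 36004)/(185037 + 121311) = (392 + 36004)/306348 = 36396*(1/306348) = 3033/25529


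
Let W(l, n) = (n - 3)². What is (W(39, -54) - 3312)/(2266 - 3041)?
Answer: 63/775 ≈ 0.081290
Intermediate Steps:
W(l, n) = (-3 + n)²
(W(39, -54) - 3312)/(2266 - 3041) = ((-3 - 54)² - 3312)/(2266 - 3041) = ((-57)² - 3312)/(-775) = (3249 - 3312)*(-1/775) = -63*(-1/775) = 63/775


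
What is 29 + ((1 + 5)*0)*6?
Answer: 29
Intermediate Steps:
29 + ((1 + 5)*0)*6 = 29 + (6*0)*6 = 29 + 0*6 = 29 + 0 = 29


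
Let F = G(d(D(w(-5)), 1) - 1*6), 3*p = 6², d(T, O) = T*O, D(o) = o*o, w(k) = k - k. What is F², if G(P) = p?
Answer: 144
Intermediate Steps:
w(k) = 0
D(o) = o²
d(T, O) = O*T
p = 12 (p = (⅓)*6² = (⅓)*36 = 12)
G(P) = 12
F = 12
F² = 12² = 144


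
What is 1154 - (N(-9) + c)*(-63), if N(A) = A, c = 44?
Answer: 3359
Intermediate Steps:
1154 - (N(-9) + c)*(-63) = 1154 - (-9 + 44)*(-63) = 1154 - 35*(-63) = 1154 - 1*(-2205) = 1154 + 2205 = 3359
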